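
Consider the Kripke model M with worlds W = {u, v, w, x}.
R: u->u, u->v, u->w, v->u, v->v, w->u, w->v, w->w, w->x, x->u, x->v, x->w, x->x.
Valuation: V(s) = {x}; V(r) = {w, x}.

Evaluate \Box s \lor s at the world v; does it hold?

At v: \Box s is false, s is false, so \Box s \lor s is false.
  At v: \Box s requires s at every successor {u, v}.
    s fails at u, so \Box s is false at v.

No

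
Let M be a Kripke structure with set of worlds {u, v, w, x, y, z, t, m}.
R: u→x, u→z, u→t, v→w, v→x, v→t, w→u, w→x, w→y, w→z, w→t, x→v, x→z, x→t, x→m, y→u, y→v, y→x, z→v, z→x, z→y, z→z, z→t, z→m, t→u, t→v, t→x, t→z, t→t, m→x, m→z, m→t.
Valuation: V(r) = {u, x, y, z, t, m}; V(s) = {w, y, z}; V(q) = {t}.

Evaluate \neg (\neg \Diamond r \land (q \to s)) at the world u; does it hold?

At u: \neg \Diamond r \land (q \to s) is false, so \neg (\neg \Diamond r \land (q \to s)) is true.
  At u: \neg \Diamond r is false, q \to s is true, so \neg \Diamond r \land (q \to s) is false.
    At u: \Diamond r is true, so \neg \Diamond r is false.
      At u: \Diamond r requires r at some successor in {x, z, t}.
        r holds at x, so \Diamond r is true at u.

Yes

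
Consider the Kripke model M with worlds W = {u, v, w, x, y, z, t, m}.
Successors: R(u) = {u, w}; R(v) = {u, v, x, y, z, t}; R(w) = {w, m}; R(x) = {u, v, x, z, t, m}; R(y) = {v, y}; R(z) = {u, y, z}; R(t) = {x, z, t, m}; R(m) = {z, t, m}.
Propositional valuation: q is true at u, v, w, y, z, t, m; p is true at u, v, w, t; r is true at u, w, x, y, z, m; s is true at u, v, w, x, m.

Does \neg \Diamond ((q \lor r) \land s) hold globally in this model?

Let φ = \neg \Diamond ((q \lor r) \land s). Evaluate φ at each world:
  u (successors {u, w}): φ is false.
  v (successors {u, v, x, y, z, t}): φ is false.
  w (successors {w, m}): φ is false.
  x (successors {u, v, x, z, t, m}): φ is false.
  y (successors {v, y}): φ is false.
  z (successors {u, y, z}): φ is false.
  t (successors {x, z, t, m}): φ is false.
  m (successors {z, t, m}): φ is false.
Detail at u (counterexample):
  At u: \Diamond ((q \lor r) \land s) is true, so \neg \Diamond ((q \lor r) \land s) is false.
    At u: \Diamond ((q \lor r) \land s) requires (q \lor r) \land s at some successor in {u, w}.
      (q \lor r) \land s holds at u, so \Diamond ((q \lor r) \land s) is true at u.

No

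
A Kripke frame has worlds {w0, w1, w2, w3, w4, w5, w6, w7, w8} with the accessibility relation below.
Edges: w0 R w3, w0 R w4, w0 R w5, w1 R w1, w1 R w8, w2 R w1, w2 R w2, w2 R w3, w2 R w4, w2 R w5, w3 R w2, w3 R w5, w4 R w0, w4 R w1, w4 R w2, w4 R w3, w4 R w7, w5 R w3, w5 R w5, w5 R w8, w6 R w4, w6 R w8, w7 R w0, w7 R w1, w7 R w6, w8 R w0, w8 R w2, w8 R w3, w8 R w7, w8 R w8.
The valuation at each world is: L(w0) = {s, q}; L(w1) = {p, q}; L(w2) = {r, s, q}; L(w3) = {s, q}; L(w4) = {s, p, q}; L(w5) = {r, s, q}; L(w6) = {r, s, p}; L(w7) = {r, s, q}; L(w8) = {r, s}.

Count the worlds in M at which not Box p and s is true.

8

Let φ = not Box p and s. Evaluate φ at each world:
  w0 (successors {w3, w4, w5}): φ is true.
  w1 (successors {w1, w8}): φ is false.
  w2 (successors {w1, w2, w3, w4, w5}): φ is true.
  w3 (successors {w2, w5}): φ is true.
  w4 (successors {w0, w1, w2, w3, w7}): φ is true.
  w5 (successors {w3, w5, w8}): φ is true.
  w6 (successors {w4, w8}): φ is true.
  w7 (successors {w0, w1, w6}): φ is true.
  w8 (successors {w0, w2, w3, w7, w8}): φ is true.
For instance, at w5:
  At w5: not Box p is true, s is true, so not Box p and s is true.
    At w5: Box p is false, so not Box p is true.
      At w5: Box p requires p at every successor {w3, w5, w8}.
        p fails at w3, so Box p is false at w5.
Satisfying worlds: {w0, w2, w3, w4, w5, w6, w7, w8}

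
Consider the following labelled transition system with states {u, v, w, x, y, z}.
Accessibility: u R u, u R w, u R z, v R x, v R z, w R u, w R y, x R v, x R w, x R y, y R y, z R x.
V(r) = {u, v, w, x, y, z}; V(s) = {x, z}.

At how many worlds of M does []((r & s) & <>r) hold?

2

Let φ = []((r & s) & <>r). Evaluate φ at each world:
  u (successors {u, w, z}): φ is false.
  v (successors {x, z}): φ is true.
  w (successors {u, y}): φ is false.
  x (successors {v, w, y}): φ is false.
  y (successors {y}): φ is false.
  z (successors {x}): φ is true.
For instance, at z:
  At z: []((r & s) & <>r) requires (r & s) & <>r at every successor {x}.
      At x: r & s is true, <>r is true, so (r & s) & <>r is true.
  So []((r & s) & <>r) is true at z.
Satisfying worlds: {v, z}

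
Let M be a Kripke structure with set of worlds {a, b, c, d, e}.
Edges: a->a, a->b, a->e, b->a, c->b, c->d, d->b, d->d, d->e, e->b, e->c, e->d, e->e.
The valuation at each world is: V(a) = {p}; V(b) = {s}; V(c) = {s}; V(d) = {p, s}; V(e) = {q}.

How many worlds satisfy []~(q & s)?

5

Let φ = []~(q & s). Evaluate φ at each world:
  a (successors {a, b, e}): φ is true.
  b (successors {a}): φ is true.
  c (successors {b, d}): φ is true.
  d (successors {b, d, e}): φ is true.
  e (successors {b, c, d, e}): φ is true.
For instance, at c:
  At c: []~(q & s) requires ~(q & s) at every successor {b, d}.
    At b: ~(q & s) is true.
    At d: ~(q & s) is true.
  So []~(q & s) is true at c.
Satisfying worlds: {a, b, c, d, e}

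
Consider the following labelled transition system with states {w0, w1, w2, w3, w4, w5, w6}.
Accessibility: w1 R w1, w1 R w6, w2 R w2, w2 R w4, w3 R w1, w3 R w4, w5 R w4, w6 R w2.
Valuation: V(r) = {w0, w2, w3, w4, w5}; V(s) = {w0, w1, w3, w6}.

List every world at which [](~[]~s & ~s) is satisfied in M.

w0, w4

Let φ = [](~[]~s & ~s). Evaluate φ at each world:
  w0 (successors ∅): φ is true.
  w1 (successors {w1, w6}): φ is false.
  w2 (successors {w2, w4}): φ is false.
  w3 (successors {w1, w4}): φ is false.
  w4 (successors ∅): φ is true.
  w5 (successors {w4}): φ is false.
  w6 (successors {w2}): φ is false.
For instance, at w6:
  At w6: [](~[]~s & ~s) requires ~[]~s & ~s at every successor {w2}.
    ~[]~s & ~s fails at w2, so [](~[]~s & ~s) is false at w6.
      At w2: ~[]~s is false, ~s is true, so ~[]~s & ~s is false.
Satisfying worlds: {w0, w4}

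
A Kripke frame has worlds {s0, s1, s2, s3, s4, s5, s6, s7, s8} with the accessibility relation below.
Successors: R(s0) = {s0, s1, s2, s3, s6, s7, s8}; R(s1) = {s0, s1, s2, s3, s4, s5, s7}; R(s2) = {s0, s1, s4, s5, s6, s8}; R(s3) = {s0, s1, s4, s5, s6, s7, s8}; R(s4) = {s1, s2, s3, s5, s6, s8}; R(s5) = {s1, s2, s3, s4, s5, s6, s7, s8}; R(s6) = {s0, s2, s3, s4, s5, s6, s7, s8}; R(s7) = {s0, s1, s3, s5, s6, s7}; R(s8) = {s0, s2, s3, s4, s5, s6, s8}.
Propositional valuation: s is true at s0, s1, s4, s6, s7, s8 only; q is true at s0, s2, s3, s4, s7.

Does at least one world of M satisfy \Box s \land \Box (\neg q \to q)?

Let φ = \Box s \land \Box (\neg q \to q). Evaluate φ at each world:
  s0 (successors {s0, s1, s2, s3, s6, s7, s8}): φ is false.
  s1 (successors {s0, s1, s2, s3, s4, s5, s7}): φ is false.
  s2 (successors {s0, s1, s4, s5, s6, s8}): φ is false.
  s3 (successors {s0, s1, s4, s5, s6, s7, s8}): φ is false.
  s4 (successors {s1, s2, s3, s5, s6, s8}): φ is false.
  s5 (successors {s1, s2, s3, s4, s5, s6, s7, s8}): φ is false.
  s6 (successors {s0, s2, s3, s4, s5, s6, s7, s8}): φ is false.
  s7 (successors {s0, s1, s3, s5, s6, s7}): φ is false.
  s8 (successors {s0, s2, s3, s4, s5, s6, s8}): φ is false.
For instance, at s4:
  At s4: \Box s is false, \Box (\neg q \to q) is false, so \Box s \land \Box (\neg q \to q) is false.
    At s4: \Box s requires s at every successor {s1, s2, s3, s5, s6, s8}.
      s fails at s2, so \Box s is false at s4.
    At s4: \Box (\neg q \to q) requires \neg q \to q at every successor {s1, s2, s3, s5, s6, s8}.
      \neg q \to q fails at s1, so \Box (\neg q \to q) is false at s4.

No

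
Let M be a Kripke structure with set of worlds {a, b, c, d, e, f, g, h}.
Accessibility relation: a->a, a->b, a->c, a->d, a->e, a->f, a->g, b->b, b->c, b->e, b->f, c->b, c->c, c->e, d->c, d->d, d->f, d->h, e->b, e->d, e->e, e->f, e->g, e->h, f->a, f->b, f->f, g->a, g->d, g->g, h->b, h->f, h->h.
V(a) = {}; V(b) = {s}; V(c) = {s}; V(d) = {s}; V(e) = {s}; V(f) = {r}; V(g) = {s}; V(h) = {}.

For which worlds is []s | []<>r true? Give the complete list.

c, f, h

Let φ = []s | []<>r. Evaluate φ at each world:
  a (successors {a, b, c, d, e, f, g}): φ is false.
  b (successors {b, c, e, f}): φ is false.
  c (successors {b, c, e}): φ is true.
  d (successors {c, d, f, h}): φ is false.
  e (successors {b, d, e, f, g, h}): φ is false.
  f (successors {a, b, f}): φ is true.
  g (successors {a, d, g}): φ is false.
  h (successors {b, f, h}): φ is true.
For instance, at e:
  At e: []s is false, []<>r is false, so []s | []<>r is false.
    At e: []s requires s at every successor {b, d, e, f, g, h}.
      s fails at f, so []s is false at e.
    At e: []<>r requires <>r at every successor {b, d, e, f, g, h}.
      <>r fails at g, so []<>r is false at e.
Satisfying worlds: {c, f, h}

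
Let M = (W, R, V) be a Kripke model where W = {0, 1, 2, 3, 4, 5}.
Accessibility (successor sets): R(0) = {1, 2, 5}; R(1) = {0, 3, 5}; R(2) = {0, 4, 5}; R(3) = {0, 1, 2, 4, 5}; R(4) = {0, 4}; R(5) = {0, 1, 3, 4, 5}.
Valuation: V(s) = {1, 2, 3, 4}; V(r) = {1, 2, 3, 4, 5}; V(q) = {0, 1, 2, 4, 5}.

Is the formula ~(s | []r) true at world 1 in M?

At 1: s | []r is true, so ~(s | []r) is false.
  At 1: s is true, []r is false, so s | []r is true.
    At 1: []r requires r at every successor {0, 3, 5}.
      r fails at 0, so []r is false at 1.

No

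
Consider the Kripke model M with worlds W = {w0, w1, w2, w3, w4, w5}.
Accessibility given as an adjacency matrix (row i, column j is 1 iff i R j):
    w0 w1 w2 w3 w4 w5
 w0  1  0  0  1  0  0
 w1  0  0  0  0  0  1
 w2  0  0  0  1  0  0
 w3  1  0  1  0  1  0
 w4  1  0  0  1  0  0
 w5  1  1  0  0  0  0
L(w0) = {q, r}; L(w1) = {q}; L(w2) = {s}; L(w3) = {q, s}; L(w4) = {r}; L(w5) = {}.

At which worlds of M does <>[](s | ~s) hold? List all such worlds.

w0, w1, w2, w3, w4, w5

Let φ = <>[](s | ~s). Evaluate φ at each world:
  w0 (successors {w0, w3}): φ is true.
  w1 (successors {w5}): φ is true.
  w2 (successors {w3}): φ is true.
  w3 (successors {w0, w2, w4}): φ is true.
  w4 (successors {w0, w3}): φ is true.
  w5 (successors {w0, w1}): φ is true.
For instance, at w4:
  At w4: <>[](s | ~s) requires [](s | ~s) at some successor in {w0, w3}.
    [](s | ~s) holds at w0, so <>[](s | ~s) is true at w4.
      At w0: [](s | ~s) requires s | ~s at every successor {w0, w3}.
        At w0: s | ~s is true.
        At w3: s | ~s is true.
      So [](s | ~s) is true at w0.
Satisfying worlds: {w0, w1, w2, w3, w4, w5}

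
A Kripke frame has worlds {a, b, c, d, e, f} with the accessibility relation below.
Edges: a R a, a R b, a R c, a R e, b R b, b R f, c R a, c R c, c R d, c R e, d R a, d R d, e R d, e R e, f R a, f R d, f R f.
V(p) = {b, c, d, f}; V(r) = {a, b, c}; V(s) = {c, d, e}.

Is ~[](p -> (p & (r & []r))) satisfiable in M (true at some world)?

Let φ = ~[](p -> (p & (r & []r))). Evaluate φ at each world:
  a (successors {a, b, c, e}): φ is true.
  b (successors {b, f}): φ is true.
  c (successors {a, c, d, e}): φ is true.
  d (successors {a, d}): φ is true.
  e (successors {d, e}): φ is true.
  f (successors {a, d, f}): φ is true.
Detail at a (witness):
  At a: [](p -> (p & (r & []r))) is false, so ~[](p -> (p & (r & []r))) is true.
    At a: [](p -> (p & (r & []r))) requires p -> (p & (r & []r)) at every successor {a, b, c, e}.
      p -> (p & (r & []r)) fails at b, so [](p -> (p & (r & []r))) is false at a.

Yes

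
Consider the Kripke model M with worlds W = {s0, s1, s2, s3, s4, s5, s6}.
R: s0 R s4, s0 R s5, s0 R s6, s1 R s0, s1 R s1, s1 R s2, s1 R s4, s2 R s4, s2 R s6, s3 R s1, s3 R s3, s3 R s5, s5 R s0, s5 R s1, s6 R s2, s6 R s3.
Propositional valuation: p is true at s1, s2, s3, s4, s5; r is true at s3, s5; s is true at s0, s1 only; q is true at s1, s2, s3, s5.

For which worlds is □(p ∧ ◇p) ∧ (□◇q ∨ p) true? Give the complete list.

Recall that □ψ holds at a world iff ψ holds at every accessible world, and ◇ψ holds iff ψ holds at some accessible world.
Let φ = □(p ∧ ◇p) ∧ (□◇q ∨ p). Evaluate φ at each world:
  s0 (successors {s4, s5, s6}): φ is false.
  s1 (successors {s0, s1, s2, s4}): φ is false.
  s2 (successors {s4, s6}): φ is false.
  s3 (successors {s1, s3, s5}): φ is true.
  s4 (successors ∅): φ is true.
  s5 (successors {s0, s1}): φ is false.
  s6 (successors {s2, s3}): φ is false.
For instance, at s6:
  At s6: □(p ∧ ◇p) is true, □◇q ∨ p is false, so □(p ∧ ◇p) ∧ (□◇q ∨ p) is false.
    At s6: □(p ∧ ◇p) requires p ∧ ◇p at every successor {s2, s3}.
      At s2: p ∧ ◇p is true.
      At s3: p ∧ ◇p is true.
    So □(p ∧ ◇p) is true at s6.
    At s6: □◇q is false, p is false, so □◇q ∨ p is false.
      At s6: □◇q requires ◇q at every successor {s2, s3}.
        ◇q fails at s2, so □◇q is false at s6.
Satisfying worlds: {s3, s4}

s3, s4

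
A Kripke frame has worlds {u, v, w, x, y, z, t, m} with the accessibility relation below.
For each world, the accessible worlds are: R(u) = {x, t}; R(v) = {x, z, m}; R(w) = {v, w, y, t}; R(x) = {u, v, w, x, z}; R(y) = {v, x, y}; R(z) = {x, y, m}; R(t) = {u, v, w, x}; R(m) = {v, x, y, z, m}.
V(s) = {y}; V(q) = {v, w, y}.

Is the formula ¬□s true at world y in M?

At y: □s is false, so ¬□s is true.
  At y: □s requires s at every successor {v, x, y}.
    s fails at v, so □s is false at y.

Yes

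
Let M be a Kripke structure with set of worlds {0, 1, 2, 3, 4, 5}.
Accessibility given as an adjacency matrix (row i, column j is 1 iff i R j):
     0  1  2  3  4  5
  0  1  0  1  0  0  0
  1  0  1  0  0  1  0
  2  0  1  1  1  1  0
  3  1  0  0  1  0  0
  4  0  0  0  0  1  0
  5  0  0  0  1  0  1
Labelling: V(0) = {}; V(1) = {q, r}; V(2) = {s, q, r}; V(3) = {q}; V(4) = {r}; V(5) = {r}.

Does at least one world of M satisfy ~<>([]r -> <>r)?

Recall that []ψ holds at a world iff ψ holds at every accessible world, and <>ψ holds iff ψ holds at some accessible world.
Let φ = ~<>([]r -> <>r). Evaluate φ at each world:
  0 (successors {0, 2}): φ is false.
  1 (successors {1, 4}): φ is false.
  2 (successors {1, 2, 3, 4}): φ is false.
  3 (successors {0, 3}): φ is false.
  4 (successors {4}): φ is false.
  5 (successors {3, 5}): φ is false.
For instance, at 5:
  At 5: <>([]r -> <>r) is true, so ~<>([]r -> <>r) is false.
    At 5: <>([]r -> <>r) requires []r -> <>r at some successor in {3, 5}.
      []r -> <>r holds at 3, so <>([]r -> <>r) is true at 5.

No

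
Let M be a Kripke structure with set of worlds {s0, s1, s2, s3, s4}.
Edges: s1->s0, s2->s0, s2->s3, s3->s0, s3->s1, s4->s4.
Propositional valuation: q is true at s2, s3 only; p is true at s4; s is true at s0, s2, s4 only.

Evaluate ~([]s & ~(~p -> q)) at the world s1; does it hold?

No

Recall that []ψ holds at a world iff ψ holds at every accessible world, and <>ψ holds iff ψ holds at some accessible world.
At s1: []s & ~(~p -> q) is true, so ~([]s & ~(~p -> q)) is false.
  At s1: []s is true, ~(~p -> q) is true, so []s & ~(~p -> q) is true.
    At s1: []s requires s at every successor {s0}.
      At s0: s is true.
    So []s is true at s1.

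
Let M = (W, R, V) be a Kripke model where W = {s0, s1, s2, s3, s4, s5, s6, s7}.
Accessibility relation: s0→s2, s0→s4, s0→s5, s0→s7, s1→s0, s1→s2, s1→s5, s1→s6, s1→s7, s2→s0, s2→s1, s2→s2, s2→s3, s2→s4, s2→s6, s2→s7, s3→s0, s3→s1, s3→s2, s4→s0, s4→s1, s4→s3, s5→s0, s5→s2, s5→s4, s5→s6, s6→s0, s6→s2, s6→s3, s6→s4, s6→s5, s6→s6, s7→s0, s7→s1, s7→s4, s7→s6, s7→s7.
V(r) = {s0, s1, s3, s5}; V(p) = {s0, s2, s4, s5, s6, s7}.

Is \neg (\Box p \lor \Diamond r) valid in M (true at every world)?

Recall that \Box ψ holds at a world iff ψ holds at every accessible world, and \Diamond ψ holds iff ψ holds at some accessible world.
Let φ = \neg (\Box p \lor \Diamond r). Evaluate φ at each world:
  s0 (successors {s2, s4, s5, s7}): φ is false.
  s1 (successors {s0, s2, s5, s6, s7}): φ is false.
  s2 (successors {s0, s1, s2, s3, s4, s6, s7}): φ is false.
  s3 (successors {s0, s1, s2}): φ is false.
  s4 (successors {s0, s1, s3}): φ is false.
  s5 (successors {s0, s2, s4, s6}): φ is false.
  s6 (successors {s0, s2, s3, s4, s5, s6}): φ is false.
  s7 (successors {s0, s1, s4, s6, s7}): φ is false.
Detail at s0 (counterexample):
  At s0: \Box p \lor \Diamond r is true, so \neg (\Box p \lor \Diamond r) is false.
    At s0: \Box p is true, \Diamond r is true, so \Box p \lor \Diamond r is true.
      At s0: \Box p requires p at every successor {s2, s4, s5, s7}.
        At s2: p is true.
        At s4: p is true.
        At s5: p is true.
        At s7: p is true.
      So \Box p is true at s0.
      At s0: \Diamond r requires r at some successor in {s2, s4, s5, s7}.
        r holds at s5, so \Diamond r is true at s0.

No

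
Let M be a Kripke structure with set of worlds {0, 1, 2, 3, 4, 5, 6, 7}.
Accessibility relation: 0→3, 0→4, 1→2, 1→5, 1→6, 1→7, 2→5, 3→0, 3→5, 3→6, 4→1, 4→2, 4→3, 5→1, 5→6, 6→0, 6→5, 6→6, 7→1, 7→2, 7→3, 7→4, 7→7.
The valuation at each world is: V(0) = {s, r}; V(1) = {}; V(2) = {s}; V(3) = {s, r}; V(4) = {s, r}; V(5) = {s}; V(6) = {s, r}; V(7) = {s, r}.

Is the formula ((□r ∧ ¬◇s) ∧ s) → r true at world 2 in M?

Yes

Recall that □ψ holds at a world iff ψ holds at every accessible world, and ◇ψ holds iff ψ holds at some accessible world.
At 2: (□r ∧ ¬◇s) ∧ s is false, r is false, so ((□r ∧ ¬◇s) ∧ s) → r is true.
  At 2: □r ∧ ¬◇s is false, s is true, so (□r ∧ ¬◇s) ∧ s is false.
    At 2: □r is false, ¬◇s is false, so □r ∧ ¬◇s is false.
      At 2: □r requires r at every successor {5}.
        r fails at 5, so □r is false at 2.
      At 2: ◇s is true, so ¬◇s is false.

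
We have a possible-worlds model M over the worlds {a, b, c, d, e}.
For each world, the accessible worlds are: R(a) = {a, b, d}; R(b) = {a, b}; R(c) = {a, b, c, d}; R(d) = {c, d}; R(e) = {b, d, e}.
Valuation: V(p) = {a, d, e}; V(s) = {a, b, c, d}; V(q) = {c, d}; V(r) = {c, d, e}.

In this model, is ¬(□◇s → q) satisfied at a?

Yes

At a: □◇s → q is false, so ¬(□◇s → q) is true.
  At a: □◇s is true, q is false, so □◇s → q is false.
    At a: □◇s requires ◇s at every successor {a, b, d}.
      At a: ◇s is true.
      At b: ◇s is true.
      At d: ◇s is true.
    So □◇s is true at a.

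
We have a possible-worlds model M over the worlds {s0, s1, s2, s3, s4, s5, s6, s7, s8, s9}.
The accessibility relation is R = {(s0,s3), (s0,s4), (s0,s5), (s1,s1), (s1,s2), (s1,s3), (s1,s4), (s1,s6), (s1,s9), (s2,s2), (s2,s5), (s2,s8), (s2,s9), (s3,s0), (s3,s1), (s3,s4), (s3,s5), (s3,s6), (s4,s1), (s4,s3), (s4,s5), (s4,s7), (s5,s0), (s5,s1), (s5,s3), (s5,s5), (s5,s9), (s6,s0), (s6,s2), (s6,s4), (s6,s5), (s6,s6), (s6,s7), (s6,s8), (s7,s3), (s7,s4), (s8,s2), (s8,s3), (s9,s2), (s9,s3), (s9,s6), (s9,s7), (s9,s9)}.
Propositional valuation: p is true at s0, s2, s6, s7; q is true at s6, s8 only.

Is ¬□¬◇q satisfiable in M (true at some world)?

Yes

Recall that □ψ holds at a world iff ψ holds at every accessible world, and ◇ψ holds iff ψ holds at some accessible world.
Let φ = ¬□¬◇q. Evaluate φ at each world:
  s0 (successors {s3, s4, s5}): φ is true.
  s1 (successors {s1, s2, s3, s4, s6, s9}): φ is true.
  s2 (successors {s2, s5, s8, s9}): φ is true.
  s3 (successors {s0, s1, s4, s5, s6}): φ is true.
  s4 (successors {s1, s3, s5, s7}): φ is true.
  s5 (successors {s0, s1, s3, s5, s9}): φ is true.
  s6 (successors {s0, s2, s4, s5, s6, s7, s8}): φ is true.
  s7 (successors {s3, s4}): φ is true.
  s8 (successors {s2, s3}): φ is true.
  s9 (successors {s2, s3, s6, s7, s9}): φ is true.
Detail at s0 (witness):
  At s0: □¬◇q is false, so ¬□¬◇q is true.
    At s0: □¬◇q requires ¬◇q at every successor {s3, s4, s5}.
      ¬◇q fails at s3, so □¬◇q is false at s0.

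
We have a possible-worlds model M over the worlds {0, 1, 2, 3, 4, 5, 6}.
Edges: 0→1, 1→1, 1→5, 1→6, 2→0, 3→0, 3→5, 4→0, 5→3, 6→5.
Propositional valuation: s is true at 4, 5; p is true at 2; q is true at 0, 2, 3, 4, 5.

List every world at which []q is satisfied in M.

2, 3, 4, 5, 6

Let φ = []q. Evaluate φ at each world:
  0 (successors {1}): φ is false.
  1 (successors {1, 5, 6}): φ is false.
  2 (successors {0}): φ is true.
  3 (successors {0, 5}): φ is true.
  4 (successors {0}): φ is true.
  5 (successors {3}): φ is true.
  6 (successors {5}): φ is true.
For instance, at 4:
  At 4: []q requires q at every successor {0}.
    At 0: q is true.
  So []q is true at 4.
Satisfying worlds: {2, 3, 4, 5, 6}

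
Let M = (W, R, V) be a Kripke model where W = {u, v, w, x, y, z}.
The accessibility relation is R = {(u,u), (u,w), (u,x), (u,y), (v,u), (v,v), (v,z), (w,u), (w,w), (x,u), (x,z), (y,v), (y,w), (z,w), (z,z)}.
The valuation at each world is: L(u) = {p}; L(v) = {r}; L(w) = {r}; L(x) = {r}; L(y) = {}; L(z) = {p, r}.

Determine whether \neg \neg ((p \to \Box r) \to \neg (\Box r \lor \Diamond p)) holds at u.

Recall that \Box ψ holds at a world iff ψ holds at every accessible world, and \Diamond ψ holds iff ψ holds at some accessible world.
At u: \neg ((p \to \Box r) \to \neg (\Box r \lor \Diamond p)) is false, so \neg \neg ((p \to \Box r) \to \neg (\Box r \lor \Diamond p)) is true.
  At u: (p \to \Box r) \to \neg (\Box r \lor \Diamond p) is true, so \neg ((p \to \Box r) \to \neg (\Box r \lor \Diamond p)) is false.
    At u: p \to \Box r is false, \neg (\Box r \lor \Diamond p) is false, so (p \to \Box r) \to \neg (\Box r \lor \Diamond p) is true.
      At u: p is true, \Box r is false, so p \to \Box r is false.
      At u: \Box r \lor \Diamond p is true, so \neg (\Box r \lor \Diamond p) is false.

Yes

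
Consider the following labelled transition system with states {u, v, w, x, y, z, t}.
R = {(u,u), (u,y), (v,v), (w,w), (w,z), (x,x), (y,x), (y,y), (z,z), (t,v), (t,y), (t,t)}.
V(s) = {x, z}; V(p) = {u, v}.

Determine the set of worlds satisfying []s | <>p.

Let φ = []s | <>p. Evaluate φ at each world:
  u (successors {u, y}): φ is true.
  v (successors {v}): φ is true.
  w (successors {w, z}): φ is false.
  x (successors {x}): φ is true.
  y (successors {x, y}): φ is false.
  z (successors {z}): φ is true.
  t (successors {v, y, t}): φ is true.
For instance, at v:
  At v: []s is false, <>p is true, so []s | <>p is true.
    At v: []s requires s at every successor {v}.
      s fails at v, so []s is false at v.
    At v: <>p requires p at some successor in {v}.
      p holds at v, so <>p is true at v.
Satisfying worlds: {u, v, x, z, t}

u, v, x, z, t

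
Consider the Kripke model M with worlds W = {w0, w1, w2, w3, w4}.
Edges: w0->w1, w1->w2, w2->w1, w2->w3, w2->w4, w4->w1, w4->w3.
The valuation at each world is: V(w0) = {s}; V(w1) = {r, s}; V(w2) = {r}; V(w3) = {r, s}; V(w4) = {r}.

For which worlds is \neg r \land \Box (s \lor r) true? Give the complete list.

w0

Recall that \Box ψ holds at a world iff ψ holds at every accessible world, and \Diamond ψ holds iff ψ holds at some accessible world.
Let φ = \neg r \land \Box (s \lor r). Evaluate φ at each world:
  w0 (successors {w1}): φ is true.
  w1 (successors {w2}): φ is false.
  w2 (successors {w1, w3, w4}): φ is false.
  w3 (successors ∅): φ is false.
  w4 (successors {w1, w3}): φ is false.
For instance, at w2:
  At w2: \neg r is false, \Box (s \lor r) is true, so \neg r \land \Box (s \lor r) is false.
    At w2: \Box (s \lor r) requires s \lor r at every successor {w1, w3, w4}.
      At w1: s \lor r is true.
      At w3: s \lor r is true.
      At w4: s \lor r is true.
    So \Box (s \lor r) is true at w2.
Satisfying worlds: {w0}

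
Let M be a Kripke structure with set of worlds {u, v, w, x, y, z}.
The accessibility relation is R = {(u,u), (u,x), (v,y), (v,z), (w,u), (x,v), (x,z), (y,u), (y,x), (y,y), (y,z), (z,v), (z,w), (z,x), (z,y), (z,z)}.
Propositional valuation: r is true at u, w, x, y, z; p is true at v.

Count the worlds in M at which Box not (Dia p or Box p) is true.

Recall that Box ψ holds at a world iff ψ holds at every accessible world, and Dia ψ holds iff ψ holds at some accessible world.
Let φ = Box not (Dia p or Box p). Evaluate φ at each world:
  u (successors {u, x}): φ is false.
  v (successors {y, z}): φ is false.
  w (successors {u}): φ is true.
  x (successors {v, z}): φ is false.
  y (successors {u, x, y, z}): φ is false.
  z (successors {v, w, x, y, z}): φ is false.
For instance, at v:
  At v: Box not (Dia p or Box p) requires not (Dia p or Box p) at every successor {y, z}.
    not (Dia p or Box p) fails at z, so Box not (Dia p or Box p) is false at v.
      At z: Dia p or Box p is true, so not (Dia p or Box p) is false.
Satisfying worlds: {w}

1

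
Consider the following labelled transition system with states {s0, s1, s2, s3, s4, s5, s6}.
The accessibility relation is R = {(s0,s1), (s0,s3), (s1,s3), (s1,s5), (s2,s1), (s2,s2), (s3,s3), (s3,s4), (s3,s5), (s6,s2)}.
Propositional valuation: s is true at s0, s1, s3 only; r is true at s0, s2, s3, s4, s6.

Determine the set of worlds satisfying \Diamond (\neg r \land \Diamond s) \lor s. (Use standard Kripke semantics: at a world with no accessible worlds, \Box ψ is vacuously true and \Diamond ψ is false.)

Let φ = \Diamond (\neg r \land \Diamond s) \lor s. Evaluate φ at each world:
  s0 (successors {s1, s3}): φ is true.
  s1 (successors {s3, s5}): φ is true.
  s2 (successors {s1, s2}): φ is true.
  s3 (successors {s3, s4, s5}): φ is true.
  s4 (successors ∅): φ is false.
  s5 (successors ∅): φ is false.
  s6 (successors {s2}): φ is false.
For instance, at s0:
  At s0: \Diamond (\neg r \land \Diamond s) is true, s is true, so \Diamond (\neg r \land \Diamond s) \lor s is true.
    At s0: \Diamond (\neg r \land \Diamond s) requires \neg r \land \Diamond s at some successor in {s1, s3}.
      \neg r \land \Diamond s holds at s1, so \Diamond (\neg r \land \Diamond s) is true at s0.
Satisfying worlds: {s0, s1, s2, s3}

s0, s1, s2, s3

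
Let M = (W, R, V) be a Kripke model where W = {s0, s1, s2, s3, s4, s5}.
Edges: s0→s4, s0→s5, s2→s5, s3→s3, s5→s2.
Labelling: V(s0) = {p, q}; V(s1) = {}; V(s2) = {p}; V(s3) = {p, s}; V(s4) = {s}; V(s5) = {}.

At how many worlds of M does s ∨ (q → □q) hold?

Let φ = s ∨ (q → □q). Evaluate φ at each world:
  s0 (successors {s4, s5}): φ is false.
  s1 (successors ∅): φ is true.
  s2 (successors {s5}): φ is true.
  s3 (successors {s3}): φ is true.
  s4 (successors ∅): φ is true.
  s5 (successors {s2}): φ is true.
For instance, at s3:
  At s3: s is true, q → □q is true, so s ∨ (q → □q) is true.
    At s3: q is false, □q is false, so q → □q is true.
      At s3: □q requires q at every successor {s3}.
        q fails at s3, so □q is false at s3.
Satisfying worlds: {s1, s2, s3, s4, s5}

5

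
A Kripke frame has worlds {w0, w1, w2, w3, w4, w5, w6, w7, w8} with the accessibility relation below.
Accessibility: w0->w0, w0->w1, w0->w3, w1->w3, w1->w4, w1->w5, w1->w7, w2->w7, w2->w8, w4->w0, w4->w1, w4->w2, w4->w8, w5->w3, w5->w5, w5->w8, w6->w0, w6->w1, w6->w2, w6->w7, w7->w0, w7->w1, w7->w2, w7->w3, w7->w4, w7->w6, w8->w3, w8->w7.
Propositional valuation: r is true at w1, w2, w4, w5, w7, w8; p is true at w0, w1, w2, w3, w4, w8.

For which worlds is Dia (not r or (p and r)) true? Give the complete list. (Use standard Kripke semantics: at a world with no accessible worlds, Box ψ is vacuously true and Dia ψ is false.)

w0, w1, w2, w4, w5, w6, w7, w8

Recall that Dia ψ holds at a world iff ψ holds at some accessible world.
Let φ = Dia (not r or (p and r)). Evaluate φ at each world:
  w0 (successors {w0, w1, w3}): φ is true.
  w1 (successors {w3, w4, w5, w7}): φ is true.
  w2 (successors {w7, w8}): φ is true.
  w3 (successors ∅): φ is false.
  w4 (successors {w0, w1, w2, w8}): φ is true.
  w5 (successors {w3, w5, w8}): φ is true.
  w6 (successors {w0, w1, w2, w7}): φ is true.
  w7 (successors {w0, w1, w2, w3, w4, w6}): φ is true.
  w8 (successors {w3, w7}): φ is true.
For instance, at w6:
  At w6: Dia (not r or (p and r)) requires not r or (p and r) at some successor in {w0, w1, w2, w7}.
    not r or (p and r) holds at w0, so Dia (not r or (p and r)) is true at w6.
Satisfying worlds: {w0, w1, w2, w4, w5, w6, w7, w8}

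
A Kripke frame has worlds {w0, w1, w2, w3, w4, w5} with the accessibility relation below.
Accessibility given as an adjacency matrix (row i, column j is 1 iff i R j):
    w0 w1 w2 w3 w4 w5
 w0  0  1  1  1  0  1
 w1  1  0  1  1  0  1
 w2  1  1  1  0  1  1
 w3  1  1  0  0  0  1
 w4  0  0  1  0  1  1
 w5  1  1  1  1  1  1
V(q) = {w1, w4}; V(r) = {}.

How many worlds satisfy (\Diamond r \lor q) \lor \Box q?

Let φ = (\Diamond r \lor q) \lor \Box q. Evaluate φ at each world:
  w0 (successors {w1, w2, w3, w5}): φ is false.
  w1 (successors {w0, w2, w3, w5}): φ is true.
  w2 (successors {w0, w1, w2, w4, w5}): φ is false.
  w3 (successors {w0, w1, w5}): φ is false.
  w4 (successors {w2, w4, w5}): φ is true.
  w5 (successors {w0, w1, w2, w3, w4, w5}): φ is false.
For instance, at w0:
  At w0: \Diamond r \lor q is false, \Box q is false, so (\Diamond r \lor q) \lor \Box q is false.
    At w0: \Diamond r is false, q is false, so \Diamond r \lor q is false.
      At w0: \Diamond r requires r at some successor in {w1, w2, w3, w5}.
        At w1: r is false.
        At w2: r is false.
        At w3: r is false.
        At w5: r is false.
      So \Diamond r is false at w0.
    At w0: \Box q requires q at every successor {w1, w2, w3, w5}.
      q fails at w2, so \Box q is false at w0.
Satisfying worlds: {w1, w4}

2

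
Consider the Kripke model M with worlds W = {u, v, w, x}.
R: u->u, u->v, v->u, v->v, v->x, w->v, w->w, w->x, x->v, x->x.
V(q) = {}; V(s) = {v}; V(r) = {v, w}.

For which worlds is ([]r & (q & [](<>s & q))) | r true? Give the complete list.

v, w

Let φ = ([]r & (q & [](<>s & q))) | r. Evaluate φ at each world:
  u (successors {u, v}): φ is false.
  v (successors {u, v, x}): φ is true.
  w (successors {v, w, x}): φ is true.
  x (successors {v, x}): φ is false.
For instance, at x:
  At x: []r & (q & [](<>s & q)) is false, r is false, so ([]r & (q & [](<>s & q))) | r is false.
    At x: []r is false, q & [](<>s & q) is false, so []r & (q & [](<>s & q)) is false.
      At x: []r requires r at every successor {v, x}.
        r fails at x, so []r is false at x.
      At x: q is false, [](<>s & q) is false, so q & [](<>s & q) is false.
Satisfying worlds: {v, w}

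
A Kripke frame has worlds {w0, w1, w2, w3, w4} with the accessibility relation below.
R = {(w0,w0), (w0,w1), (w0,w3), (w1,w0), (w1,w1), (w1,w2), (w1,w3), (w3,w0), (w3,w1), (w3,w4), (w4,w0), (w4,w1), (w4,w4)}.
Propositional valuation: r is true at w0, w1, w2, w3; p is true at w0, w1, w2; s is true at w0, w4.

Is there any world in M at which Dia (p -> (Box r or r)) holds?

Yes

Let φ = Dia (p -> (Box r or r)). Evaluate φ at each world:
  w0 (successors {w0, w1, w3}): φ is true.
  w1 (successors {w0, w1, w2, w3}): φ is true.
  w2 (successors ∅): φ is false.
  w3 (successors {w0, w1, w4}): φ is true.
  w4 (successors {w0, w1, w4}): φ is true.
Detail at w0 (witness):
  At w0: Dia (p -> (Box r or r)) requires p -> (Box r or r) at some successor in {w0, w1, w3}.
    p -> (Box r or r) holds at w0, so Dia (p -> (Box r or r)) is true at w0.
      At w0: p is true, Box r or r is true, so p -> (Box r or r) is true.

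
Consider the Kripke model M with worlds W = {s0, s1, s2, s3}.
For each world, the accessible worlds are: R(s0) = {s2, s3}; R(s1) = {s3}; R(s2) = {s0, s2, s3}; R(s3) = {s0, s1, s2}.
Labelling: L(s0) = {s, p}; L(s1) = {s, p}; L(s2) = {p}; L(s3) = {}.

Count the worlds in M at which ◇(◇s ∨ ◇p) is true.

4

Let φ = ◇(◇s ∨ ◇p). Evaluate φ at each world:
  s0 (successors {s2, s3}): φ is true.
  s1 (successors {s3}): φ is true.
  s2 (successors {s0, s2, s3}): φ is true.
  s3 (successors {s0, s1, s2}): φ is true.
For instance, at s3:
  At s3: ◇(◇s ∨ ◇p) requires ◇s ∨ ◇p at some successor in {s0, s1, s2}.
    ◇s ∨ ◇p holds at s0, so ◇(◇s ∨ ◇p) is true at s3.
      At s0: ◇s is false, ◇p is true, so ◇s ∨ ◇p is true.
Satisfying worlds: {s0, s1, s2, s3}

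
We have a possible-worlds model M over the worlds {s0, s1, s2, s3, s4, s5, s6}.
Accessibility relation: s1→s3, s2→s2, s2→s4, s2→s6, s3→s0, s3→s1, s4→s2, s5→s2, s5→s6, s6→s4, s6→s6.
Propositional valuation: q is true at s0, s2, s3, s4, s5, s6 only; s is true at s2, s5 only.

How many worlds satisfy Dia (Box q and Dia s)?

4

Recall that Box ψ holds at a world iff ψ holds at every accessible world, and Dia ψ holds iff ψ holds at some accessible world.
Let φ = Dia (Box q and Dia s). Evaluate φ at each world:
  s0 (successors ∅): φ is false.
  s1 (successors {s3}): φ is false.
  s2 (successors {s2, s4, s6}): φ is true.
  s3 (successors {s0, s1}): φ is false.
  s4 (successors {s2}): φ is true.
  s5 (successors {s2, s6}): φ is true.
  s6 (successors {s4, s6}): φ is true.
For instance, at s1:
  At s1: Dia (Box q and Dia s) requires Box q and Dia s at some successor in {s3}.
    At s3: Box q and Dia s is false.
  So Dia (Box q and Dia s) is false at s1.
Satisfying worlds: {s2, s4, s5, s6}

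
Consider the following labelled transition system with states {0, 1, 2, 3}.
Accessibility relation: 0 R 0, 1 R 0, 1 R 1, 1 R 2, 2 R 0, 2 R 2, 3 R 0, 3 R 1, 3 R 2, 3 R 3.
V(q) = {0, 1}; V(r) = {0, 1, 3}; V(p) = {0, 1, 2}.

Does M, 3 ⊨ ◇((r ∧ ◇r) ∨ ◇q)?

At 3: ◇((r ∧ ◇r) ∨ ◇q) requires (r ∧ ◇r) ∨ ◇q at some successor in {0, 1, 2, 3}.
  (r ∧ ◇r) ∨ ◇q holds at 0, so ◇((r ∧ ◇r) ∨ ◇q) is true at 3.
    At 0: r ∧ ◇r is true, ◇q is true, so (r ∧ ◇r) ∨ ◇q is true.
      At 0: r is true, ◇r is true, so r ∧ ◇r is true.
      At 0: ◇q requires q at some successor in {0}.
        q holds at 0, so ◇q is true at 0.

Yes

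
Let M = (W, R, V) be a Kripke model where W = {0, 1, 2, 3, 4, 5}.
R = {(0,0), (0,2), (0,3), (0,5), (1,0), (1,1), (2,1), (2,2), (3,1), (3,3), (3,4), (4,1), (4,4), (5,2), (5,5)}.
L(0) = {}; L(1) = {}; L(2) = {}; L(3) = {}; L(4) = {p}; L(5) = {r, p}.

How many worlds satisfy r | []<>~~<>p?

Recall that []ψ holds at a world iff ψ holds at every accessible world, and <>ψ holds iff ψ holds at some accessible world.
Let φ = r | []<>~~<>p. Evaluate φ at each world:
  0 (successors {0, 2, 3, 5}): φ is false.
  1 (successors {0, 1}): φ is true.
  2 (successors {1, 2}): φ is false.
  3 (successors {1, 3, 4}): φ is true.
  4 (successors {1, 4}): φ is true.
  5 (successors {2, 5}): φ is true.
For instance, at 2:
  At 2: r is false, []<>~~<>p is false, so r | []<>~~<>p is false.
    At 2: []<>~~<>p requires <>~~<>p at every successor {1, 2}.
      <>~~<>p fails at 2, so []<>~~<>p is false at 2.
Satisfying worlds: {1, 3, 4, 5}

4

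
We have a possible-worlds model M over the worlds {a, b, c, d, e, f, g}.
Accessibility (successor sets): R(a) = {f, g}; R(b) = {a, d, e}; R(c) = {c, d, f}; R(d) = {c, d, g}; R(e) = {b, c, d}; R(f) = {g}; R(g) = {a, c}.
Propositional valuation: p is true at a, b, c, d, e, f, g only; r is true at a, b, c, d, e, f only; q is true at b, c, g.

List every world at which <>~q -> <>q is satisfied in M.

a, c, d, e, f, g

Recall that <>ψ holds at a world iff ψ holds at some accessible world.
Let φ = <>~q -> <>q. Evaluate φ at each world:
  a (successors {f, g}): φ is true.
  b (successors {a, d, e}): φ is false.
  c (successors {c, d, f}): φ is true.
  d (successors {c, d, g}): φ is true.
  e (successors {b, c, d}): φ is true.
  f (successors {g}): φ is true.
  g (successors {a, c}): φ is true.
For instance, at c:
  At c: <>~q is true, <>q is true, so <>~q -> <>q is true.
    At c: <>~q requires ~q at some successor in {c, d, f}.
      ~q holds at d, so <>~q is true at c.
    At c: <>q requires q at some successor in {c, d, f}.
      q holds at c, so <>q is true at c.
Satisfying worlds: {a, c, d, e, f, g}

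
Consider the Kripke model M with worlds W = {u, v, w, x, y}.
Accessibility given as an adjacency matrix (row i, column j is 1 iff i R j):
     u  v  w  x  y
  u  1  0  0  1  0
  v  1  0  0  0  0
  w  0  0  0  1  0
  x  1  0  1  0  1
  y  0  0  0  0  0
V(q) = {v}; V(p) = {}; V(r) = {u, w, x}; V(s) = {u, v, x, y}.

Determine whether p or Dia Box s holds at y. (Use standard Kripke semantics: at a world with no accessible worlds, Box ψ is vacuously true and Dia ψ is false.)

At y: p is false, Dia Box s is false, so p or Dia Box s is false.
  At y: no accessible worlds, so Dia Box s is false.

No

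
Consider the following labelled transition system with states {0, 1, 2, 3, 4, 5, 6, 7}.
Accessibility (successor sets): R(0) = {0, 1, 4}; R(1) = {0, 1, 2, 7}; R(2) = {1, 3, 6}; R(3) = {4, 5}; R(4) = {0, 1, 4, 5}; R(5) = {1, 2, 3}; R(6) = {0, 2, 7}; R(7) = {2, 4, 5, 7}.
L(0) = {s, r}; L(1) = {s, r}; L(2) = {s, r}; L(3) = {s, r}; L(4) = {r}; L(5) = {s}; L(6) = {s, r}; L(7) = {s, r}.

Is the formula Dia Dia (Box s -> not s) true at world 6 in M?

Yes

At 6: Dia Dia (Box s -> not s) requires Dia (Box s -> not s) at some successor in {0, 2, 7}.
  Dia (Box s -> not s) holds at 0, so Dia Dia (Box s -> not s) is true at 6.
    At 0: Dia (Box s -> not s) requires Box s -> not s at some successor in {0, 1, 4}.
      Box s -> not s holds at 0, so Dia (Box s -> not s) is true at 0.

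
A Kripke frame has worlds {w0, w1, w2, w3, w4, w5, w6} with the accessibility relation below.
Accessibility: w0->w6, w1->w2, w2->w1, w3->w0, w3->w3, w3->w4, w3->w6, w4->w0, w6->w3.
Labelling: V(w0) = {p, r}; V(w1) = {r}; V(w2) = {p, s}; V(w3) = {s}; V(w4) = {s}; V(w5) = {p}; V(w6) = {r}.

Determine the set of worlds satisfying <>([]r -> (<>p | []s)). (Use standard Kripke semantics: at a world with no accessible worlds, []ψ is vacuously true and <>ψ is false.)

w0, w2, w3, w6

Let φ = <>([]r -> (<>p | []s)). Evaluate φ at each world:
  w0 (successors {w6}): φ is true.
  w1 (successors {w2}): φ is false.
  w2 (successors {w1}): φ is true.
  w3 (successors {w0, w3, w4, w6}): φ is true.
  w4 (successors {w0}): φ is false.
  w5 (successors ∅): φ is false.
  w6 (successors {w3}): φ is true.
For instance, at w2:
  At w2: <>([]r -> (<>p | []s)) requires []r -> (<>p | []s) at some successor in {w1}.
    []r -> (<>p | []s) holds at w1, so <>([]r -> (<>p | []s)) is true at w2.
      At w1: []r is false, <>p | []s is true, so []r -> (<>p | []s) is true.
Satisfying worlds: {w0, w2, w3, w6}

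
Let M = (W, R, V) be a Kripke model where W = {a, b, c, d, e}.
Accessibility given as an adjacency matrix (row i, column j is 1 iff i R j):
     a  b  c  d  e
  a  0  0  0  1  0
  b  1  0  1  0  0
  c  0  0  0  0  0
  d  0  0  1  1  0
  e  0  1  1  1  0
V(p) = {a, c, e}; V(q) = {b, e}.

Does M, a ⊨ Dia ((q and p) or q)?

No

At a: Dia ((q and p) or q) requires (q and p) or q at some successor in {d}.
  At d: (q and p) or q is false.
So Dia ((q and p) or q) is false at a.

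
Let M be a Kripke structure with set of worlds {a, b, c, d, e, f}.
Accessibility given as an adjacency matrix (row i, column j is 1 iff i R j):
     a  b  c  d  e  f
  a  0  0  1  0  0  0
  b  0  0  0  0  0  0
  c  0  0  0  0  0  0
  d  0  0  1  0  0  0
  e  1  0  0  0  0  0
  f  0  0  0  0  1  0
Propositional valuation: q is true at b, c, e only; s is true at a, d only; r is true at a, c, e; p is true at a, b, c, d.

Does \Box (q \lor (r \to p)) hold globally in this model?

Let φ = \Box (q \lor (r \to p)). Evaluate φ at each world:
  a (successors {c}): φ is true.
  b (successors ∅): φ is true.
  c (successors ∅): φ is true.
  d (successors {c}): φ is true.
  e (successors {a}): φ is true.
  f (successors {e}): φ is true.
For instance, at e:
  At e: \Box (q \lor (r \to p)) requires q \lor (r \to p) at every successor {a}.
    At a: q \lor (r \to p) is true.
  So \Box (q \lor (r \to p)) is true at e.

Yes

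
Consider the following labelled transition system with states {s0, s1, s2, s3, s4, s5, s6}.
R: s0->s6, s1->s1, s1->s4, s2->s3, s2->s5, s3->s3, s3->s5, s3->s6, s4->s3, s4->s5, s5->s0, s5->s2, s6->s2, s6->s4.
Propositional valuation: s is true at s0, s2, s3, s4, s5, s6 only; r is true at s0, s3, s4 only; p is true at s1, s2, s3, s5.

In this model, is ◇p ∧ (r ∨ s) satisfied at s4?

Yes

Recall that ◇ψ holds at a world iff ψ holds at some accessible world.
At s4: ◇p is true, r ∨ s is true, so ◇p ∧ (r ∨ s) is true.
  At s4: ◇p requires p at some successor in {s3, s5}.
    p holds at s3, so ◇p is true at s4.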